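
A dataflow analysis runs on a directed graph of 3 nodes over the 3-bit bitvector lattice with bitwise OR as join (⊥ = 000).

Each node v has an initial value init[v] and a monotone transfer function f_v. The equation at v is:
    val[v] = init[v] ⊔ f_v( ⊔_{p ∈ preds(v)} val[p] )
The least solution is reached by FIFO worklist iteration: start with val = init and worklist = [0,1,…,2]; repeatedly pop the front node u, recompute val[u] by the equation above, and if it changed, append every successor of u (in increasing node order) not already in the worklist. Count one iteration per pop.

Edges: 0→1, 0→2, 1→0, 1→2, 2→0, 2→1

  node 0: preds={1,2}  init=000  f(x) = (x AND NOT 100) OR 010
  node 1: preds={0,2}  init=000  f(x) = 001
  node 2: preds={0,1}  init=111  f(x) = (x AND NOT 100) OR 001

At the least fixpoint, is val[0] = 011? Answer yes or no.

yes

Iteration log — 4 steps:
  step 1. node 0  ⊔preds=111  new=011  old=000  +wl: 
  step 2. node 1  ⊔preds=111  new=001  old=000  +wl: 0
  step 3. node 2  ⊔preds=011  new=111  stable
  step 4. node 0  ⊔preds=111  new=011  stable

Least fixpoint reached:
  node 0: 011
  node 1: 001
  node 2: 111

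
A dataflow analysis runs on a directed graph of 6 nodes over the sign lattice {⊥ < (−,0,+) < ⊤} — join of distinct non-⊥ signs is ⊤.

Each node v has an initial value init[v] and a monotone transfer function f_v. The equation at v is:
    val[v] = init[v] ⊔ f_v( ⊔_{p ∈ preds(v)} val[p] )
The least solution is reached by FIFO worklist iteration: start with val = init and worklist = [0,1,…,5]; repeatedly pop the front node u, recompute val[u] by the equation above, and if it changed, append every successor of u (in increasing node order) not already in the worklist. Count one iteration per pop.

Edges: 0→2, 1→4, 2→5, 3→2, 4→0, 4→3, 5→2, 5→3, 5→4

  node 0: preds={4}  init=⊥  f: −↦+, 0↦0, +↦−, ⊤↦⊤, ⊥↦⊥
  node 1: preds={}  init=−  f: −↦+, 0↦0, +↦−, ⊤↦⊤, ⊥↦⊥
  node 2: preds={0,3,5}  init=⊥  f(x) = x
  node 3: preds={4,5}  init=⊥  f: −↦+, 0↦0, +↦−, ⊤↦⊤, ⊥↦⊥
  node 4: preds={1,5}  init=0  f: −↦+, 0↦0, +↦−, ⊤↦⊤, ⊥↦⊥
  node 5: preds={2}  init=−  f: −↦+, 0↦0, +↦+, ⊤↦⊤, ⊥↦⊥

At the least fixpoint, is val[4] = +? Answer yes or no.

Worklist (11 pops):
  #1 pop 0: in=0 → 0 (was ⊥); enqueue []
  #2 pop 1: in=⊥ → − (no change)
  #3 pop 2: in=⊤ → ⊤ (was ⊥); enqueue []
  #4 pop 3: in=⊤ → ⊤ (was ⊥); enqueue [2]
  #5 pop 4: in=− → ⊤ (was 0); enqueue [0,3]
  #6 pop 5: in=⊤ → ⊤ (was −); enqueue [4]
  #7 pop 2: in=⊤ → ⊤ (no change)
  #8 pop 0: in=⊤ → ⊤ (was 0); enqueue [2]
  #9 pop 3: in=⊤ → ⊤ (no change)
  #10 pop 4: in=⊤ → ⊤ (no change)
  #11 pop 2: in=⊤ → ⊤ (no change)

Fixpoint:
  val[0] = ⊤
  val[1] = −
  val[2] = ⊤
  val[3] = ⊤
  val[4] = ⊤
  val[5] = ⊤

no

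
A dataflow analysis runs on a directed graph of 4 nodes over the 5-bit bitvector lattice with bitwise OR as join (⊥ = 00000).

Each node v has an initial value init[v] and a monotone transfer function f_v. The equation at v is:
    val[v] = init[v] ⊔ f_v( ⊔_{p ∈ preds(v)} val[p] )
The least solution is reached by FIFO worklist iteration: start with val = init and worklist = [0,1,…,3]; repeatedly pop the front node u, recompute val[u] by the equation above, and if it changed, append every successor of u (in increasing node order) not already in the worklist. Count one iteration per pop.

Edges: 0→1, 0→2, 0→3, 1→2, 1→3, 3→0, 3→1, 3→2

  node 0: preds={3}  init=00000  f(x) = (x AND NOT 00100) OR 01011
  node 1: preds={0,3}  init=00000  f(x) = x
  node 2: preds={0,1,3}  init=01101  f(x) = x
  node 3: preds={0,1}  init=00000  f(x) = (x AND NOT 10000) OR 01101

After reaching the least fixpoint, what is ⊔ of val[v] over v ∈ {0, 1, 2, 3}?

Iteration log — 8 steps:
  step 1. node 0  ⊔preds=00000  new=01011  old=00000  +wl: 
  step 2. node 1  ⊔preds=01011  new=01011  old=00000  +wl: 
  step 3. node 2  ⊔preds=01011  new=01111  old=01101  +wl: 
  step 4. node 3  ⊔preds=01011  new=01111  old=00000  +wl: 0,1,2
  step 5. node 0  ⊔preds=01111  new=01011  stable
  step 6. node 1  ⊔preds=01111  new=01111  old=01011  +wl: 3
  step 7. node 2  ⊔preds=01111  new=01111  stable
  step 8. node 3  ⊔preds=01111  new=01111  stable

Least fixpoint reached:
  node 0: 01011
  node 1: 01111
  node 2: 01111
  node 3: 01111

01111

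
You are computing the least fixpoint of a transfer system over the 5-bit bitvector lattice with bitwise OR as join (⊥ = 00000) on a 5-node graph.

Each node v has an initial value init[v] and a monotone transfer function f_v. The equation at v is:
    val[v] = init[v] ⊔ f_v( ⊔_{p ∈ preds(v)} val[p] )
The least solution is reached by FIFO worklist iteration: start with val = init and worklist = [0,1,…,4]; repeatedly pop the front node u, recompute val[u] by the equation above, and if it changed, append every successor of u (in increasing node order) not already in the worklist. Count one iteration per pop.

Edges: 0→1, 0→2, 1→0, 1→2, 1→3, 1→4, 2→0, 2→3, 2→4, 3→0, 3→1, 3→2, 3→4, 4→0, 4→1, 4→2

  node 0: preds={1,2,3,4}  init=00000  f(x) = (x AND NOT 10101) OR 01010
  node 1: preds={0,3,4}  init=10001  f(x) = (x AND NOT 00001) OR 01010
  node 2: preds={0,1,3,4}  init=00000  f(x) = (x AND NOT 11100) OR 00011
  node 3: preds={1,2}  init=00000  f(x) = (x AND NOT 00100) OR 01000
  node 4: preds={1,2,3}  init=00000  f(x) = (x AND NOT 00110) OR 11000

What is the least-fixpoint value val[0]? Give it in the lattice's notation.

01010

Trace (8 dequeues):
  [1] u=0 | in 10001 | out 01010 | prev 00000 | push {}
  [2] u=1 | in 01010 | out 11011 | prev 10001 | push {0}
  [3] u=2 | in 11011 | out 00011 | prev 00000 | push {}
  [4] u=3 | in 11011 | out 11011 | prev 00000 | push {1,2}
  [5] u=4 | in 11011 | out 11001 | prev 00000 | push {}
  [6] u=0 | in 11011 | out 01010 | ==
  [7] u=1 | in 11011 | out 11011 | ==
  [8] u=2 | in 11011 | out 00011 | ==

Converged values:
  [0] 01010
  [1] 11011
  [2] 00011
  [3] 11011
  [4] 11001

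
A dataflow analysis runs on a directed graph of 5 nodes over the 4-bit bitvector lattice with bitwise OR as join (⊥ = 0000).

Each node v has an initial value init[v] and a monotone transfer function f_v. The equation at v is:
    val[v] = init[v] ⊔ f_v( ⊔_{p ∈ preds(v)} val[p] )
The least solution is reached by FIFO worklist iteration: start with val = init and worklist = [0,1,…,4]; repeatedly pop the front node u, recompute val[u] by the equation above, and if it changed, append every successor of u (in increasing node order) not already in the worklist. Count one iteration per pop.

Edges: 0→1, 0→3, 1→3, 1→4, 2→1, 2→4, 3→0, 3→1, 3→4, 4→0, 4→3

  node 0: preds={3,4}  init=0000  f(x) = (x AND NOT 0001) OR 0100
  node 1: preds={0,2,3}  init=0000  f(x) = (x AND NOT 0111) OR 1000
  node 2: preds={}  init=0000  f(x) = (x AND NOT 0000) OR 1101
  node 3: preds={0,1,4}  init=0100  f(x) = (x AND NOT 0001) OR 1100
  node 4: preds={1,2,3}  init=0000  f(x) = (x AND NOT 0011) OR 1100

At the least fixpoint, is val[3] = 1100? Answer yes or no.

yes

Iteration log — 9 steps:
  step 1. node 0  ⊔preds=0100  new=0100  old=0000  +wl: 
  step 2. node 1  ⊔preds=0100  new=1000  old=0000  +wl: 
  step 3. node 2  ⊔preds=0000  new=1101  old=0000  +wl: 1
  step 4. node 3  ⊔preds=1100  new=1100  old=0100  +wl: 0
  step 5. node 4  ⊔preds=1101  new=1100  old=0000  +wl: 3
  step 6. node 1  ⊔preds=1101  new=1000  stable
  step 7. node 0  ⊔preds=1100  new=1100  old=0100  +wl: 1
  step 8. node 3  ⊔preds=1100  new=1100  stable
  step 9. node 1  ⊔preds=1101  new=1000  stable

Least fixpoint reached:
  node 0: 1100
  node 1: 1000
  node 2: 1101
  node 3: 1100
  node 4: 1100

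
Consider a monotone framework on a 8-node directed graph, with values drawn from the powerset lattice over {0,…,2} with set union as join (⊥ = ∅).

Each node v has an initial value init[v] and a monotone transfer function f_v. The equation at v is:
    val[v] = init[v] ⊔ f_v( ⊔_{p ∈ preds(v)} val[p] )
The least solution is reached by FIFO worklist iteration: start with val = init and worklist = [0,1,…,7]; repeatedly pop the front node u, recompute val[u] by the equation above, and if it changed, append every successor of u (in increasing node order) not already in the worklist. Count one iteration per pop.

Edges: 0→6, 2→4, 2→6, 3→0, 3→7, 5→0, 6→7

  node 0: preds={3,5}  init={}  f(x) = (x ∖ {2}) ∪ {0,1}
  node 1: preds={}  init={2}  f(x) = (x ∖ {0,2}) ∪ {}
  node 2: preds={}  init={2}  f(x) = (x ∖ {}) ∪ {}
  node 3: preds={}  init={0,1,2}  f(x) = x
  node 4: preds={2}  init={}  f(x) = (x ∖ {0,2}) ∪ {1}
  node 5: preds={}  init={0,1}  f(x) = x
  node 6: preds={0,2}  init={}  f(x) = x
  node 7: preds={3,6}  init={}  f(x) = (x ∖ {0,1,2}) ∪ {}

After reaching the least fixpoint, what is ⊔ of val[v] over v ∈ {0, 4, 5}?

Iteration log — 8 steps:
  step 1. node 0  ⊔preds={0,1,2}  new={0,1}  old={}  +wl: 
  step 2. node 1  ⊔preds={}  new={2}  stable
  step 3. node 2  ⊔preds={}  new={2}  stable
  step 4. node 3  ⊔preds={}  new={0,1,2}  stable
  step 5. node 4  ⊔preds={2}  new={1}  old={}  +wl: 
  step 6. node 5  ⊔preds={}  new={0,1}  stable
  step 7. node 6  ⊔preds={0,1,2}  new={0,1,2}  old={}  +wl: 
  step 8. node 7  ⊔preds={0,1,2}  new={}  stable

Least fixpoint reached:
  node 0: {0,1}
  node 1: {2}
  node 2: {2}
  node 3: {0,1,2}
  node 4: {1}
  node 5: {0,1}
  node 6: {0,1,2}
  node 7: {}

{0,1}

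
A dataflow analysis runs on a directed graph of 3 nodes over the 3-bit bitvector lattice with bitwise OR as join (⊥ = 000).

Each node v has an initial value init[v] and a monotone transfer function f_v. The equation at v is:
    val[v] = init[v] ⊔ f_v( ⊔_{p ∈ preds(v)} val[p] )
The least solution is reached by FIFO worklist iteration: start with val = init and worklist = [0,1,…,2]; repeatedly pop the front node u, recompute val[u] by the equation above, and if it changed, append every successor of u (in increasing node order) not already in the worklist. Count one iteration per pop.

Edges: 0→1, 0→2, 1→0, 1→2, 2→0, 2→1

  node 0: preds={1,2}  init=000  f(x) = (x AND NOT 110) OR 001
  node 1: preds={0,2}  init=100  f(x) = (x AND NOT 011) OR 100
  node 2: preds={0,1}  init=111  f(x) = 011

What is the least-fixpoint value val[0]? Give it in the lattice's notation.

Trace (3 dequeues):
  [1] u=0 | in 111 | out 001 | prev 000 | push {}
  [2] u=1 | in 111 | out 100 | ==
  [3] u=2 | in 101 | out 111 | ==

Converged values:
  [0] 001
  [1] 100
  [2] 111

001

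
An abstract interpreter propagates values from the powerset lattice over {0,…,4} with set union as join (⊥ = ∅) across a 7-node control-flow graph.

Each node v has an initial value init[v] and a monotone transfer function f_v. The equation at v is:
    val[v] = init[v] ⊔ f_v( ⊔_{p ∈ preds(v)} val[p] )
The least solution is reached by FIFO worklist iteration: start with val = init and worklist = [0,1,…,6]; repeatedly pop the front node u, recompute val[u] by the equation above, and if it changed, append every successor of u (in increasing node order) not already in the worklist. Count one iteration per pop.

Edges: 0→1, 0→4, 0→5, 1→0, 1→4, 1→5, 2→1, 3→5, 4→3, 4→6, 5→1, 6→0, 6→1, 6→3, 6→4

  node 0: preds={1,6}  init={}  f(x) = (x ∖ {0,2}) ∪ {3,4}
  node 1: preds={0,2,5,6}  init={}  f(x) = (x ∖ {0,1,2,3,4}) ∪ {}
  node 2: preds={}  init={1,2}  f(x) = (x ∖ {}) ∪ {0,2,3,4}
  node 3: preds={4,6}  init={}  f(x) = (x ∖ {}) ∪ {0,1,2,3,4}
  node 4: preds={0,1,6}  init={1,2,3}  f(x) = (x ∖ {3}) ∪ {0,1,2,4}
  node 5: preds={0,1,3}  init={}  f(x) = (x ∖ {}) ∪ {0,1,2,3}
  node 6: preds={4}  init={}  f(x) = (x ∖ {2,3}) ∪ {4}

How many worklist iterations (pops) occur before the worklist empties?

Iteration log — 13 steps:
  step 1. node 0  ⊔preds={}  new={3,4}  old={}  +wl: 
  step 2. node 1  ⊔preds={1,2,3,4}  new={}  stable
  step 3. node 2  ⊔preds={}  new={0,1,2,3,4}  old={1,2}  +wl: 1
  step 4. node 3  ⊔preds={1,2,3}  new={0,1,2,3,4}  old={}  +wl: 
  step 5. node 4  ⊔preds={3,4}  new={0,1,2,3,4}  old={1,2,3}  +wl: 3
  step 6. node 5  ⊔preds={0,1,2,3,4}  new={0,1,2,3,4}  old={}  +wl: 
  step 7. node 6  ⊔preds={0,1,2,3,4}  new={0,1,4}  old={}  +wl: 0,4
  step 8. node 1  ⊔preds={0,1,2,3,4}  new={}  stable
  step 9. node 3  ⊔preds={0,1,2,3,4}  new={0,1,2,3,4}  stable
  step 10. node 0  ⊔preds={0,1,4}  new={1,3,4}  old={3,4}  +wl: 1,5
  step 11. node 4  ⊔preds={0,1,3,4}  new={0,1,2,3,4}  stable
  step 12. node 1  ⊔preds={0,1,2,3,4}  new={}  stable
  step 13. node 5  ⊔preds={0,1,2,3,4}  new={0,1,2,3,4}  stable

Least fixpoint reached:
  node 0: {1,3,4}
  node 1: {}
  node 2: {0,1,2,3,4}
  node 3: {0,1,2,3,4}
  node 4: {0,1,2,3,4}
  node 5: {0,1,2,3,4}
  node 6: {0,1,4}

13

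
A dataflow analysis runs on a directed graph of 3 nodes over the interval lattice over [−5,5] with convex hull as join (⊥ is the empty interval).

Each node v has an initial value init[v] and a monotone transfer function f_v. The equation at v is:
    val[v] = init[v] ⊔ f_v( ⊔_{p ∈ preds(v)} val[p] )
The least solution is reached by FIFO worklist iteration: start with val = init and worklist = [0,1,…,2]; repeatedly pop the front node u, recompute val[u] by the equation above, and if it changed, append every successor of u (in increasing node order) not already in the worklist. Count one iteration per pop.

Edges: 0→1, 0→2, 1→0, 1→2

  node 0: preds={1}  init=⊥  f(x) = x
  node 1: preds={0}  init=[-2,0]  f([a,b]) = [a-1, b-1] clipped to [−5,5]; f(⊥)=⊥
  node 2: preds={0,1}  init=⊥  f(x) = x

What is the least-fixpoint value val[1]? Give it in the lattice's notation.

Worklist (12 pops):
  #1 pop 0: in=[-2,0] → [-2,0] (was ⊥); enqueue []
  #2 pop 1: in=[-2,0] → [-3,0] (was [-2,0]); enqueue [0]
  #3 pop 2: in=[-3,0] → [-3,0] (was ⊥); enqueue []
  #4 pop 0: in=[-3,0] → [-3,0] (was [-2,0]); enqueue [1,2]
  #5 pop 1: in=[-3,0] → [-4,0] (was [-3,0]); enqueue [0]
  #6 pop 2: in=[-4,0] → [-4,0] (was [-3,0]); enqueue []
  #7 pop 0: in=[-4,0] → [-4,0] (was [-3,0]); enqueue [1,2]
  #8 pop 1: in=[-4,0] → [-5,0] (was [-4,0]); enqueue [0]
  #9 pop 2: in=[-5,0] → [-5,0] (was [-4,0]); enqueue []
  #10 pop 0: in=[-5,0] → [-5,0] (was [-4,0]); enqueue [1,2]
  #11 pop 1: in=[-5,0] → [-5,0] (no change)
  #12 pop 2: in=[-5,0] → [-5,0] (no change)

Fixpoint:
  val[0] = [-5,0]
  val[1] = [-5,0]
  val[2] = [-5,0]

[-5,0]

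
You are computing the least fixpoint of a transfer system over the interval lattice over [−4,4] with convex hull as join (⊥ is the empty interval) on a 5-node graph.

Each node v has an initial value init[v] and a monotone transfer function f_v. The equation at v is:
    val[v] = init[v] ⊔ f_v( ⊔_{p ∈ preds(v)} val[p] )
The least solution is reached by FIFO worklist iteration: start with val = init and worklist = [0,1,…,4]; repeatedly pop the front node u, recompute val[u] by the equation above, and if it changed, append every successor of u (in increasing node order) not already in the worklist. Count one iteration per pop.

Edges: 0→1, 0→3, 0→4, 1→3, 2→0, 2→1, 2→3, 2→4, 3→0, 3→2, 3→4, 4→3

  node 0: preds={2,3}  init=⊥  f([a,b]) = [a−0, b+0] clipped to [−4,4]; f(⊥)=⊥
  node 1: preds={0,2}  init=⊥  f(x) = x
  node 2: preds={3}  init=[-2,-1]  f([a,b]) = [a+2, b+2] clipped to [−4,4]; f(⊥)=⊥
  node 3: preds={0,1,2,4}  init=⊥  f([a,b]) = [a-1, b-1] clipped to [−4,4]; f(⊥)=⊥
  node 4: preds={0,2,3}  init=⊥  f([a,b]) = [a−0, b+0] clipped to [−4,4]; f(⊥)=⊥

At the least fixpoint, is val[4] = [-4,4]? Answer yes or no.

yes

Trace (35 dequeues):
  [1] u=0 | in [-2,-1] | out [-2,-1] | prev ⊥ | push {}
  [2] u=1 | in [-2,-1] | out [-2,-1] | prev ⊥ | push {}
  [3] u=2 | in ⊥ | out [-2,-1] | ==
  [4] u=3 | in [-2,-1] | out [-3,-2] | prev ⊥ | push {0,2}
  [5] u=4 | in [-3,-1] | out [-3,-1] | prev ⊥ | push {3}
  [6] u=0 | in [-3,-1] | out [-3,-1] | prev [-2,-1] | push {1,4}
  [7] u=2 | in [-3,-2] | out [-2,0] | prev [-2,-1] | push {0}
  [8] u=3 | in [-3,0] | out [-4,-1] | prev [-3,-2] | push {2}
  [9] u=1 | in [-3,0] | out [-3,0] | prev [-2,-1] | push {3}
  [10] u=4 | in [-4,0] | out [-4,0] | prev [-3,-1] | push {}
  [11] u=0 | in [-4,0] | out [-4,0] | prev [-3,-1] | push {1,4}
  [12] u=2 | in [-4,-1] | out [-2,1] | prev [-2,0] | push {0}
  [13] u=3 | in [-4,1] | out [-4,0] | prev [-4,-1] | push {2}
  [14] u=1 | in [-4,1] | out [-4,1] | prev [-3,0] | push {3}
  [15] u=4 | in [-4,1] | out [-4,1] | prev [-4,0] | push {}
  [16] u=0 | in [-4,1] | out [-4,1] | prev [-4,0] | push {1,4}
  [17] u=2 | in [-4,0] | out [-2,2] | prev [-2,1] | push {0}
  [18] u=3 | in [-4,2] | out [-4,1] | prev [-4,0] | push {2}
  [19] u=1 | in [-4,2] | out [-4,2] | prev [-4,1] | push {3}
  [20] u=4 | in [-4,2] | out [-4,2] | prev [-4,1] | push {}
  [21] u=0 | in [-4,2] | out [-4,2] | prev [-4,1] | push {1,4}
  [22] u=2 | in [-4,1] | out [-2,3] | prev [-2,2] | push {0}
  [23] u=3 | in [-4,3] | out [-4,2] | prev [-4,1] | push {2}
  [24] u=1 | in [-4,3] | out [-4,3] | prev [-4,2] | push {3}
  [25] u=4 | in [-4,3] | out [-4,3] | prev [-4,2] | push {}
  [26] u=0 | in [-4,3] | out [-4,3] | prev [-4,2] | push {1,4}
  [27] u=2 | in [-4,2] | out [-2,4] | prev [-2,3] | push {0}
  [28] u=3 | in [-4,4] | out [-4,3] | prev [-4,2] | push {2}
  [29] u=1 | in [-4,4] | out [-4,4] | prev [-4,3] | push {3}
  [30] u=4 | in [-4,4] | out [-4,4] | prev [-4,3] | push {}
  [31] u=0 | in [-4,4] | out [-4,4] | prev [-4,3] | push {1,4}
  [32] u=2 | in [-4,3] | out [-2,4] | ==
  [33] u=3 | in [-4,4] | out [-4,3] | ==
  [34] u=1 | in [-4,4] | out [-4,4] | ==
  [35] u=4 | in [-4,4] | out [-4,4] | ==

Converged values:
  [0] [-4,4]
  [1] [-4,4]
  [2] [-2,4]
  [3] [-4,3]
  [4] [-4,4]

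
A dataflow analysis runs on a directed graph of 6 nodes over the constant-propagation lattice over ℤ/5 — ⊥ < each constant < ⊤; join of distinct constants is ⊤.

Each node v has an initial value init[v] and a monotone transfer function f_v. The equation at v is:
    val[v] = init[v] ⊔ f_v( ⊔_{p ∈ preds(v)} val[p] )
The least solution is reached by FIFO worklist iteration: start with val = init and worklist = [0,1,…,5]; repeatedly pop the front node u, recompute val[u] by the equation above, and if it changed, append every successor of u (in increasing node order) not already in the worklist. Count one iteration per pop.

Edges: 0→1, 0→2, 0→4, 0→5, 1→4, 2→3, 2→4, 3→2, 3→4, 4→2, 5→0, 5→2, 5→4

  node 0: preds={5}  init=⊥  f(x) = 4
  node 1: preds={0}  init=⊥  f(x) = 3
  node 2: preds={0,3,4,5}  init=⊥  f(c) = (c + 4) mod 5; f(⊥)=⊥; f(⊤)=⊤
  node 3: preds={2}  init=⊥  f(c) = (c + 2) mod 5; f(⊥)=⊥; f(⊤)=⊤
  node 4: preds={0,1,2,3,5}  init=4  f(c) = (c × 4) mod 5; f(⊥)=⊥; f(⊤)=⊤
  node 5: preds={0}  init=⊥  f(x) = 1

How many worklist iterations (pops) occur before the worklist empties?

Iteration log — 12 steps:
  step 1. node 0  ⊔preds=⊥  new=4  old=⊥  +wl: 
  step 2. node 1  ⊔preds=4  new=3  old=⊥  +wl: 
  step 3. node 2  ⊔preds=4  new=3  old=⊥  +wl: 
  step 4. node 3  ⊔preds=3  new=0  old=⊥  +wl: 2
  step 5. node 4  ⊔preds=⊤  new=⊤  old=4  +wl: 
  step 6. node 5  ⊔preds=4  new=1  old=⊥  +wl: 0,4
  step 7. node 2  ⊔preds=⊤  new=⊤  old=3  +wl: 3
  step 8. node 0  ⊔preds=1  new=4  stable
  step 9. node 4  ⊔preds=⊤  new=⊤  stable
  step 10. node 3  ⊔preds=⊤  new=⊤  old=0  +wl: 2,4
  step 11. node 2  ⊔preds=⊤  new=⊤  stable
  step 12. node 4  ⊔preds=⊤  new=⊤  stable

Least fixpoint reached:
  node 0: 4
  node 1: 3
  node 2: ⊤
  node 3: ⊤
  node 4: ⊤
  node 5: 1

12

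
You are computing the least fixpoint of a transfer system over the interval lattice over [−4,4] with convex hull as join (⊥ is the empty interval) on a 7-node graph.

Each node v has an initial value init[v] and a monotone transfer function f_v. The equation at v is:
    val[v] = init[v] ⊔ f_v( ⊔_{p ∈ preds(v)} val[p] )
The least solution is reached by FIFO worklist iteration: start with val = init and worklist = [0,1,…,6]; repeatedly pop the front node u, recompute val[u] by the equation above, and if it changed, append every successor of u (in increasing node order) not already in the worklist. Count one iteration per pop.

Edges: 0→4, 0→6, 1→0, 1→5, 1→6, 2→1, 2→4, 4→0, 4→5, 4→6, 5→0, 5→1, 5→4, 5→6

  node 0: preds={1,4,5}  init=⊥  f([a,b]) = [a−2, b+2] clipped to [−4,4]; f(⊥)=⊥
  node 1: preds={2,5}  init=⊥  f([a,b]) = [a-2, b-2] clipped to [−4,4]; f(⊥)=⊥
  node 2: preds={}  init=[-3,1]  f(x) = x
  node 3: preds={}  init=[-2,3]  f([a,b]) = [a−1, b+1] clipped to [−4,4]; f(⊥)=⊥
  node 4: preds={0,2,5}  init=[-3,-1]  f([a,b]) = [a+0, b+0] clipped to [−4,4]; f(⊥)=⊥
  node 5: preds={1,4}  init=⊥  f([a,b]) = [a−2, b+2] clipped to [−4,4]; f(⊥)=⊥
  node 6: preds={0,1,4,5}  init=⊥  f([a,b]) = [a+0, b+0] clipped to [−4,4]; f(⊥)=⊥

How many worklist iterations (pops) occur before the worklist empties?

19

Iteration log — 19 steps:
  step 1. node 0  ⊔preds=[-3,-1]  new=[-4,1]  old=⊥  +wl: 
  step 2. node 1  ⊔preds=[-3,1]  new=[-4,-1]  old=⊥  +wl: 0
  step 3. node 2  ⊔preds=⊥  new=[-3,1]  stable
  step 4. node 3  ⊔preds=⊥  new=[-2,3]  stable
  step 5. node 4  ⊔preds=[-4,1]  new=[-4,1]  old=[-3,-1]  +wl: 
  step 6. node 5  ⊔preds=[-4,1]  new=[-4,3]  old=⊥  +wl: 1,4
  step 7. node 6  ⊔preds=[-4,3]  new=[-4,3]  old=⊥  +wl: 
  step 8. node 0  ⊔preds=[-4,3]  new=[-4,4]  old=[-4,1]  +wl: 6
  step 9. node 1  ⊔preds=[-4,3]  new=[-4,1]  old=[-4,-1]  +wl: 0,5
  step 10. node 4  ⊔preds=[-4,4]  new=[-4,4]  old=[-4,1]  +wl: 
  step 11. node 6  ⊔preds=[-4,4]  new=[-4,4]  old=[-4,3]  +wl: 
  step 12. node 0  ⊔preds=[-4,4]  new=[-4,4]  stable
  step 13. node 5  ⊔preds=[-4,4]  new=[-4,4]  old=[-4,3]  +wl: 0,1,4,6
  step 14. node 0  ⊔preds=[-4,4]  new=[-4,4]  stable
  step 15. node 1  ⊔preds=[-4,4]  new=[-4,2]  old=[-4,1]  +wl: 0,5
  step 16. node 4  ⊔preds=[-4,4]  new=[-4,4]  stable
  step 17. node 6  ⊔preds=[-4,4]  new=[-4,4]  stable
  step 18. node 0  ⊔preds=[-4,4]  new=[-4,4]  stable
  step 19. node 5  ⊔preds=[-4,4]  new=[-4,4]  stable

Least fixpoint reached:
  node 0: [-4,4]
  node 1: [-4,2]
  node 2: [-3,1]
  node 3: [-2,3]
  node 4: [-4,4]
  node 5: [-4,4]
  node 6: [-4,4]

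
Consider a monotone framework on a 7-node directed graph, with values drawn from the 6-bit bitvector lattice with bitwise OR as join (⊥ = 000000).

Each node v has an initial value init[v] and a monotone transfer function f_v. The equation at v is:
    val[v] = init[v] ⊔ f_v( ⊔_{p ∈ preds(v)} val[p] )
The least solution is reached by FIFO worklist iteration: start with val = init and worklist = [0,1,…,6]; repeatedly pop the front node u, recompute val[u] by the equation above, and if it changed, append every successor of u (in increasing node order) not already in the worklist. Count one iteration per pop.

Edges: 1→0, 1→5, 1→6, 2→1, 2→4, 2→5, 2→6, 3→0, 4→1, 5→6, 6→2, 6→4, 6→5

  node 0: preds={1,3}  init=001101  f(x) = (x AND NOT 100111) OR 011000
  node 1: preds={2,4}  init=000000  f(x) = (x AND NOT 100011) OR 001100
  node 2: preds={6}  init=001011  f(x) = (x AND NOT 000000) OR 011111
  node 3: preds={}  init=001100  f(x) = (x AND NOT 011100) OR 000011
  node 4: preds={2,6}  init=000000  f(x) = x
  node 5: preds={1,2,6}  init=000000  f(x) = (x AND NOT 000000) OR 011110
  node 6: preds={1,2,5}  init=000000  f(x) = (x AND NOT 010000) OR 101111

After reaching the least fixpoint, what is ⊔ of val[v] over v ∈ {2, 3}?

Iteration log — 15 steps:
  step 1. node 0  ⊔preds=001100  new=011101  old=001101  +wl: 
  step 2. node 1  ⊔preds=001011  new=001100  old=000000  +wl: 0
  step 3. node 2  ⊔preds=000000  new=011111  old=001011  +wl: 1
  step 4. node 3  ⊔preds=000000  new=001111  old=001100  +wl: 
  step 5. node 4  ⊔preds=011111  new=011111  old=000000  +wl: 
  step 6. node 5  ⊔preds=011111  new=011111  old=000000  +wl: 
  step 7. node 6  ⊔preds=011111  new=101111  old=000000  +wl: 2,4,5
  step 8. node 0  ⊔preds=001111  new=011101  stable
  step 9. node 1  ⊔preds=011111  new=011100  old=001100  +wl: 0,6
  step 10. node 2  ⊔preds=101111  new=111111  old=011111  +wl: 1
  step 11. node 4  ⊔preds=111111  new=111111  old=011111  +wl: 
  step 12. node 5  ⊔preds=111111  new=111111  old=011111  +wl: 
  step 13. node 0  ⊔preds=011111  new=011101  stable
  step 14. node 6  ⊔preds=111111  new=101111  stable
  step 15. node 1  ⊔preds=111111  new=011100  stable

Least fixpoint reached:
  node 0: 011101
  node 1: 011100
  node 2: 111111
  node 3: 001111
  node 4: 111111
  node 5: 111111
  node 6: 101111

111111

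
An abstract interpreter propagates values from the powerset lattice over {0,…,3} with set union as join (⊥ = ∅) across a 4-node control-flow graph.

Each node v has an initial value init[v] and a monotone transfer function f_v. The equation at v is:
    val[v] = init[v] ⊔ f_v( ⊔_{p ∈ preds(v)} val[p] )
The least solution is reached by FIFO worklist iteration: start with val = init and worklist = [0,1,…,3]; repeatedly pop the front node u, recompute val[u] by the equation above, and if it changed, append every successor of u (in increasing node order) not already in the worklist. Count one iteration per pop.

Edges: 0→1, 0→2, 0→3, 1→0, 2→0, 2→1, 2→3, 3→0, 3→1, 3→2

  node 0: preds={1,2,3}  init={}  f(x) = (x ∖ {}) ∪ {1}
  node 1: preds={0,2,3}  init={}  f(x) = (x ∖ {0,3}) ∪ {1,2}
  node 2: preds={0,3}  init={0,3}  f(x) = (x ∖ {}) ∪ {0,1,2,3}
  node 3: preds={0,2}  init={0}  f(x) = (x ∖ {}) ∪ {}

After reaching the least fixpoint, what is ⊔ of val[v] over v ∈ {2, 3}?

Iteration log — 8 steps:
  step 1. node 0  ⊔preds={0,3}  new={0,1,3}  old={}  +wl: 
  step 2. node 1  ⊔preds={0,1,3}  new={1,2}  old={}  +wl: 0
  step 3. node 2  ⊔preds={0,1,3}  new={0,1,2,3}  old={0,3}  +wl: 1
  step 4. node 3  ⊔preds={0,1,2,3}  new={0,1,2,3}  old={0}  +wl: 2
  step 5. node 0  ⊔preds={0,1,2,3}  new={0,1,2,3}  old={0,1,3}  +wl: 3
  step 6. node 1  ⊔preds={0,1,2,3}  new={1,2}  stable
  step 7. node 2  ⊔preds={0,1,2,3}  new={0,1,2,3}  stable
  step 8. node 3  ⊔preds={0,1,2,3}  new={0,1,2,3}  stable

Least fixpoint reached:
  node 0: {0,1,2,3}
  node 1: {1,2}
  node 2: {0,1,2,3}
  node 3: {0,1,2,3}

{0,1,2,3}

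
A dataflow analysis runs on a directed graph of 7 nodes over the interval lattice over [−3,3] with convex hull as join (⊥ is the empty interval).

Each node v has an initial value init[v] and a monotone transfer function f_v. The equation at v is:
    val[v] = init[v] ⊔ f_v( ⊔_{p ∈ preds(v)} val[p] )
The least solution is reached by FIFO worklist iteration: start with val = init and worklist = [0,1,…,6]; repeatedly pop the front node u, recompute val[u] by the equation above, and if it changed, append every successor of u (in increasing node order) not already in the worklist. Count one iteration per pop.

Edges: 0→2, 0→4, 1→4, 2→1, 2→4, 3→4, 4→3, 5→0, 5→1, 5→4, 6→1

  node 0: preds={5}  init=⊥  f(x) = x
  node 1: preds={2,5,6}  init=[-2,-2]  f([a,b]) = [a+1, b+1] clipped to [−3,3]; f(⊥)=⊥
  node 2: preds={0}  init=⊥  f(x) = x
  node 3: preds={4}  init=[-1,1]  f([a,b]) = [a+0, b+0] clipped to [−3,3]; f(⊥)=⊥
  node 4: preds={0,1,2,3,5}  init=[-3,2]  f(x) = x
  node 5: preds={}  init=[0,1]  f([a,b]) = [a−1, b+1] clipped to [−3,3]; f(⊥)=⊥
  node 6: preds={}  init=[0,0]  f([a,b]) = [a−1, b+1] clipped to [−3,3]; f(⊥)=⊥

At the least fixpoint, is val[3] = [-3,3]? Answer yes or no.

Iteration log — 8 steps:
  step 1. node 0  ⊔preds=[0,1]  new=[0,1]  old=⊥  +wl: 
  step 2. node 1  ⊔preds=[0,1]  new=[-2,2]  old=[-2,-2]  +wl: 
  step 3. node 2  ⊔preds=[0,1]  new=[0,1]  old=⊥  +wl: 1
  step 4. node 3  ⊔preds=[-3,2]  new=[-3,2]  old=[-1,1]  +wl: 
  step 5. node 4  ⊔preds=[-3,2]  new=[-3,2]  stable
  step 6. node 5  ⊔preds=⊥  new=[0,1]  stable
  step 7. node 6  ⊔preds=⊥  new=[0,0]  stable
  step 8. node 1  ⊔preds=[0,1]  new=[-2,2]  stable

Least fixpoint reached:
  node 0: [0,1]
  node 1: [-2,2]
  node 2: [0,1]
  node 3: [-3,2]
  node 4: [-3,2]
  node 5: [0,1]
  node 6: [0,0]

no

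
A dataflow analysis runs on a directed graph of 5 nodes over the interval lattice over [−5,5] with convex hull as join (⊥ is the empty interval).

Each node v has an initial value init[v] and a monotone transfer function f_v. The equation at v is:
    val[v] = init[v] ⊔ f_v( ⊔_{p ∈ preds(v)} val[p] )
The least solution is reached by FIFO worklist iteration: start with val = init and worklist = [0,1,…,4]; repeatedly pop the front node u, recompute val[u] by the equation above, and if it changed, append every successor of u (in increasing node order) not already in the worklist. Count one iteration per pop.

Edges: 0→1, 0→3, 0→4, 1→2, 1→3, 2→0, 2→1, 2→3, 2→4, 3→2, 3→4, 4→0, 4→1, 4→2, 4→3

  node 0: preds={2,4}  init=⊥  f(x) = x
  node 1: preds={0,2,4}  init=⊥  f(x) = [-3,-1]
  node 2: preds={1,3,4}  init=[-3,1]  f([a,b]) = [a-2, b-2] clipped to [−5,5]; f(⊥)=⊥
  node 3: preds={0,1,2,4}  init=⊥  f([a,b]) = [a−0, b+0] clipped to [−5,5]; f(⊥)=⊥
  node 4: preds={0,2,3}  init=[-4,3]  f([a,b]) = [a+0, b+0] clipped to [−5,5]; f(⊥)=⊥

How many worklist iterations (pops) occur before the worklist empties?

10

Trace (10 dequeues):
  [1] u=0 | in [-4,3] | out [-4,3] | prev ⊥ | push {}
  [2] u=1 | in [-4,3] | out [-3,-1] | prev ⊥ | push {}
  [3] u=2 | in [-4,3] | out [-5,1] | prev [-3,1] | push {0,1}
  [4] u=3 | in [-5,3] | out [-5,3] | prev ⊥ | push {2}
  [5] u=4 | in [-5,3] | out [-5,3] | prev [-4,3] | push {3}
  [6] u=0 | in [-5,3] | out [-5,3] | prev [-4,3] | push {4}
  [7] u=1 | in [-5,3] | out [-3,-1] | ==
  [8] u=2 | in [-5,3] | out [-5,1] | ==
  [9] u=3 | in [-5,3] | out [-5,3] | ==
  [10] u=4 | in [-5,3] | out [-5,3] | ==

Converged values:
  [0] [-5,3]
  [1] [-3,-1]
  [2] [-5,1]
  [3] [-5,3]
  [4] [-5,3]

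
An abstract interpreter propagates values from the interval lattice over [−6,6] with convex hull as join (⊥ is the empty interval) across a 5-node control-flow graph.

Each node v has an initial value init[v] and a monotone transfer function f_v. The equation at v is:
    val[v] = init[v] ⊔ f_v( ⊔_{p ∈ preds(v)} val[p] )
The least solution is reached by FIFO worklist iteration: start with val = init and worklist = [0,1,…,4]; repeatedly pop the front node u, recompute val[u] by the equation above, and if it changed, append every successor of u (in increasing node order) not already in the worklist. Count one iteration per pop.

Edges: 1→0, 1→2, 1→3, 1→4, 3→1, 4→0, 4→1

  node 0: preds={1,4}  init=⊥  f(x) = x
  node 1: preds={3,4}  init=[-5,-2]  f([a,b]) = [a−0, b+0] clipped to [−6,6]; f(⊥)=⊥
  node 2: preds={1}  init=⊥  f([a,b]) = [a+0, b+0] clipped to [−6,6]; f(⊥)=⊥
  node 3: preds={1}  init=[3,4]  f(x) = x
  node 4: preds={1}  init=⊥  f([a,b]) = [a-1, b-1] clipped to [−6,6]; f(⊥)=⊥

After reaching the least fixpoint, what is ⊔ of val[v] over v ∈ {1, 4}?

Iteration log — 12 steps:
  step 1. node 0  ⊔preds=[-5,-2]  new=[-5,-2]  old=⊥  +wl: 
  step 2. node 1  ⊔preds=[3,4]  new=[-5,4]  old=[-5,-2]  +wl: 0
  step 3. node 2  ⊔preds=[-5,4]  new=[-5,4]  old=⊥  +wl: 
  step 4. node 3  ⊔preds=[-5,4]  new=[-5,4]  old=[3,4]  +wl: 1
  step 5. node 4  ⊔preds=[-5,4]  new=[-6,3]  old=⊥  +wl: 
  step 6. node 0  ⊔preds=[-6,4]  new=[-6,4]  old=[-5,-2]  +wl: 
  step 7. node 1  ⊔preds=[-6,4]  new=[-6,4]  old=[-5,4]  +wl: 0,2,3,4
  step 8. node 0  ⊔preds=[-6,4]  new=[-6,4]  stable
  step 9. node 2  ⊔preds=[-6,4]  new=[-6,4]  old=[-5,4]  +wl: 
  step 10. node 3  ⊔preds=[-6,4]  new=[-6,4]  old=[-5,4]  +wl: 1
  step 11. node 4  ⊔preds=[-6,4]  new=[-6,3]  stable
  step 12. node 1  ⊔preds=[-6,4]  new=[-6,4]  stable

Least fixpoint reached:
  node 0: [-6,4]
  node 1: [-6,4]
  node 2: [-6,4]
  node 3: [-6,4]
  node 4: [-6,3]

[-6,4]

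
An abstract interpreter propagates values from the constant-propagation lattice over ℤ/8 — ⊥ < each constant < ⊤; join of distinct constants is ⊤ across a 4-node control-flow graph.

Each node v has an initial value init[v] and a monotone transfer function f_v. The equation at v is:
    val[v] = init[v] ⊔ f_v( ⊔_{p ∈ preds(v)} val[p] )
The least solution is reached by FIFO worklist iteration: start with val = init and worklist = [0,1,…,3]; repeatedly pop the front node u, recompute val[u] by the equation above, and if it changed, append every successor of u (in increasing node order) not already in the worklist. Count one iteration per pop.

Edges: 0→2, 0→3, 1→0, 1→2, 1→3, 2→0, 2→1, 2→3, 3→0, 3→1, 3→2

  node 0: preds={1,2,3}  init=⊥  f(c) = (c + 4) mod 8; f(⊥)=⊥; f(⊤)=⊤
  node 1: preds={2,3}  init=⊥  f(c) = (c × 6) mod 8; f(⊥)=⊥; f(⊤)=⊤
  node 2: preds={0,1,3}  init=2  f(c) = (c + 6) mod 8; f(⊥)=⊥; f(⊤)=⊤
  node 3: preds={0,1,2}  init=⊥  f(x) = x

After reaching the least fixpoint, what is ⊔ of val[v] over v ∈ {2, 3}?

Iteration log — 9 steps:
  step 1. node 0  ⊔preds=2  new=6  old=⊥  +wl: 
  step 2. node 1  ⊔preds=2  new=4  old=⊥  +wl: 0
  step 3. node 2  ⊔preds=⊤  new=⊤  old=2  +wl: 1
  step 4. node 3  ⊔preds=⊤  new=⊤  old=⊥  +wl: 2
  step 5. node 0  ⊔preds=⊤  new=⊤  old=6  +wl: 3
  step 6. node 1  ⊔preds=⊤  new=⊤  old=4  +wl: 0
  step 7. node 2  ⊔preds=⊤  new=⊤  stable
  step 8. node 3  ⊔preds=⊤  new=⊤  stable
  step 9. node 0  ⊔preds=⊤  new=⊤  stable

Least fixpoint reached:
  node 0: ⊤
  node 1: ⊤
  node 2: ⊤
  node 3: ⊤

⊤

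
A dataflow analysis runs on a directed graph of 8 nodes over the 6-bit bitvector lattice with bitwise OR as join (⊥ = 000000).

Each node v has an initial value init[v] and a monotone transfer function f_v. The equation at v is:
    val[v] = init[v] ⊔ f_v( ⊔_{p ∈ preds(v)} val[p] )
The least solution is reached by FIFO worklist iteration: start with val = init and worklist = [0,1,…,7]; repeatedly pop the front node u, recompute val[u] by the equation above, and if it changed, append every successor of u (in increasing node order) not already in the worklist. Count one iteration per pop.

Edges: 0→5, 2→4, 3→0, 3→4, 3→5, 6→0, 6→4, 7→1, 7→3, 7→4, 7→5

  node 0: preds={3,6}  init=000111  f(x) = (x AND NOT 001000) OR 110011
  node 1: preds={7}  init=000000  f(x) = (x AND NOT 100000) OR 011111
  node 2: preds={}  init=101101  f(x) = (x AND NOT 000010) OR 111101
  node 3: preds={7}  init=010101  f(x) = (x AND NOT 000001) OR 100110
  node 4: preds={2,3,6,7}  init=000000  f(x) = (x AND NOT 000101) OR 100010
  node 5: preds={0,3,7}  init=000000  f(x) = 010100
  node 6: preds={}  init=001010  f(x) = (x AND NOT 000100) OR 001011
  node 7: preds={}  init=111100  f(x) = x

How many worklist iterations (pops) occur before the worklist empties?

10

Iteration log — 10 steps:
  step 1. node 0  ⊔preds=011111  new=110111  old=000111  +wl: 
  step 2. node 1  ⊔preds=111100  new=011111  old=000000  +wl: 
  step 3. node 2  ⊔preds=000000  new=111101  old=101101  +wl: 
  step 4. node 3  ⊔preds=111100  new=111111  old=010101  +wl: 0
  step 5. node 4  ⊔preds=111111  new=111010  old=000000  +wl: 
  step 6. node 5  ⊔preds=111111  new=010100  old=000000  +wl: 
  step 7. node 6  ⊔preds=000000  new=001011  old=001010  +wl: 4
  step 8. node 7  ⊔preds=000000  new=111100  stable
  step 9. node 0  ⊔preds=111111  new=110111  stable
  step 10. node 4  ⊔preds=111111  new=111010  stable

Least fixpoint reached:
  node 0: 110111
  node 1: 011111
  node 2: 111101
  node 3: 111111
  node 4: 111010
  node 5: 010100
  node 6: 001011
  node 7: 111100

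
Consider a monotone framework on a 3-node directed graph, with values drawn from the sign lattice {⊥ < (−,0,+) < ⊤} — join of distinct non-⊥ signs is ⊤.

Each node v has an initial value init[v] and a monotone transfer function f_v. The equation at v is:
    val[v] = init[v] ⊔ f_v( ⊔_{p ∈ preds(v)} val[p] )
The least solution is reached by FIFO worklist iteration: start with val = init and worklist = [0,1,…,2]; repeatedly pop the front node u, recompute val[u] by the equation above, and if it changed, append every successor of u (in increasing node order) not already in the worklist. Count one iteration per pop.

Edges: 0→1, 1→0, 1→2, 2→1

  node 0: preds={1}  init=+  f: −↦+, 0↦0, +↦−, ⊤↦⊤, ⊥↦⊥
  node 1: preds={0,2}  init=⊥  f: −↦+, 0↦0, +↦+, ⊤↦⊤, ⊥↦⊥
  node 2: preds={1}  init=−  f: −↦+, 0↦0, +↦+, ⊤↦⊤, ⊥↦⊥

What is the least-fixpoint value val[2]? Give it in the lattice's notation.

⊤

Trace (5 dequeues):
  [1] u=0 | in ⊥ | out + | ==
  [2] u=1 | in ⊤ | out ⊤ | prev ⊥ | push {0}
  [3] u=2 | in ⊤ | out ⊤ | prev − | push {1}
  [4] u=0 | in ⊤ | out ⊤ | prev + | push {}
  [5] u=1 | in ⊤ | out ⊤ | ==

Converged values:
  [0] ⊤
  [1] ⊤
  [2] ⊤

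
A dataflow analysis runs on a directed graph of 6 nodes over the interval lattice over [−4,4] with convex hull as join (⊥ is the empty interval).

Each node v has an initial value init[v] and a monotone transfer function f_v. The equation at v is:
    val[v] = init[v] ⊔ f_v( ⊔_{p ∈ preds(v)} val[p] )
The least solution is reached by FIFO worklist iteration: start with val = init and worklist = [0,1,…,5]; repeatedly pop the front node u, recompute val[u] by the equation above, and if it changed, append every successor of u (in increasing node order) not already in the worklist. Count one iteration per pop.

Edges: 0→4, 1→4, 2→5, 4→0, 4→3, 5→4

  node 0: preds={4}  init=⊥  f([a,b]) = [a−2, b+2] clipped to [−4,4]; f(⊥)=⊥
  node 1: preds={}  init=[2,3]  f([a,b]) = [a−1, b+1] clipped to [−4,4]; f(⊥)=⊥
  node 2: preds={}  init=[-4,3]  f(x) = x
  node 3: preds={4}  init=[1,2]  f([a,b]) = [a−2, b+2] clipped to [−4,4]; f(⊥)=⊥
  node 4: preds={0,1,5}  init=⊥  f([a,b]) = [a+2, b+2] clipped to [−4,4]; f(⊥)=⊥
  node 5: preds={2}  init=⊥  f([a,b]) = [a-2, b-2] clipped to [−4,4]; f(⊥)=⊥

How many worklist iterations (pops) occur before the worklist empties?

Trace (12 dequeues):
  [1] u=0 | in ⊥ | out ⊥ | ==
  [2] u=1 | in ⊥ | out [2,3] | ==
  [3] u=2 | in ⊥ | out [-4,3] | ==
  [4] u=3 | in ⊥ | out [1,2] | ==
  [5] u=4 | in [2,3] | out [4,4] | prev ⊥ | push {0,3}
  [6] u=5 | in [-4,3] | out [-4,1] | prev ⊥ | push {4}
  [7] u=0 | in [4,4] | out [2,4] | prev ⊥ | push {}
  [8] u=3 | in [4,4] | out [1,4] | prev [1,2] | push {}
  [9] u=4 | in [-4,4] | out [-2,4] | prev [4,4] | push {0,3}
  [10] u=0 | in [-2,4] | out [-4,4] | prev [2,4] | push {4}
  [11] u=3 | in [-2,4] | out [-4,4] | prev [1,4] | push {}
  [12] u=4 | in [-4,4] | out [-2,4] | ==

Converged values:
  [0] [-4,4]
  [1] [2,3]
  [2] [-4,3]
  [3] [-4,4]
  [4] [-2,4]
  [5] [-4,1]

12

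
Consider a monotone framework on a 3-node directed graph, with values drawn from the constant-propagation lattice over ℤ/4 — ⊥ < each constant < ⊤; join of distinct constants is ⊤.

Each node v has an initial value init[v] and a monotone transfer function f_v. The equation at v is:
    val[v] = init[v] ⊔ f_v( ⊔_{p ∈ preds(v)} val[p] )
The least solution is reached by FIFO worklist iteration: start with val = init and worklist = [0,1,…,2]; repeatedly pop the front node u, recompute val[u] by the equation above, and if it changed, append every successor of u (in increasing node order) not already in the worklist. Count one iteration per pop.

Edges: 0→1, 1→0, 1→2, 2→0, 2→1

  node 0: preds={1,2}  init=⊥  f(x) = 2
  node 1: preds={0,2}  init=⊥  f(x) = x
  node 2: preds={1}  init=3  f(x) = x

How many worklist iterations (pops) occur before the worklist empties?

Trace (5 dequeues):
  [1] u=0 | in 3 | out 2 | prev ⊥ | push {}
  [2] u=1 | in ⊤ | out ⊤ | prev ⊥ | push {0}
  [3] u=2 | in ⊤ | out ⊤ | prev 3 | push {1}
  [4] u=0 | in ⊤ | out 2 | ==
  [5] u=1 | in ⊤ | out ⊤ | ==

Converged values:
  [0] 2
  [1] ⊤
  [2] ⊤

5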